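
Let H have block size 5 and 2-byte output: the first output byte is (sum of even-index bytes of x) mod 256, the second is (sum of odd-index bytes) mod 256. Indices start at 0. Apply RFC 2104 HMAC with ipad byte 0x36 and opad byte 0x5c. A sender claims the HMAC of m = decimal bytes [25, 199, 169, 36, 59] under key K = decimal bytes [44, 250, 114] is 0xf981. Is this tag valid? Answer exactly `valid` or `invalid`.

Key decimal bytes [44, 250, 114] = 2c fa 72 is 3 bytes ≤ B = 5; zero-pad to 5 bytes: K' = 2c fa 72 00 00.
K' ⊕ ipad = 1a cc 44 36 36; K' ⊕ opad = 70 a6 2e 5c 5c.
Inner hash: even-index sum = 383 mod 256 = 127; odd-index sum = 511 mod 256 = 255 → 7f ff.
Outer hash (recomputed tag): even-index sum = 505 mod 256 = 249; odd-index sum = 385 mod 256 = 129 → f9 81.
Recomputed tag = f981; claimed = f981 → match.

valid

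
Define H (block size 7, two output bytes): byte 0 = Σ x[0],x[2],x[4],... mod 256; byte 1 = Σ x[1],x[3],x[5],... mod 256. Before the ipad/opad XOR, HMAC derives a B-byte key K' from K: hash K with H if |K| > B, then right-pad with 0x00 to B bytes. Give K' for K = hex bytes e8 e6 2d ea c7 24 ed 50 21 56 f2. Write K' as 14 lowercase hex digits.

|K| = 11 > B = 7, so first hash the key.
H(K): even-index sum = 988 mod 256 = 220; odd-index sum = 666 mod 256 = 154 → dc 9a.
Zero-pad H(K) = dc 9a to 7 bytes: K' = dc 9a 00 00 00 00 00.

dc9a0000000000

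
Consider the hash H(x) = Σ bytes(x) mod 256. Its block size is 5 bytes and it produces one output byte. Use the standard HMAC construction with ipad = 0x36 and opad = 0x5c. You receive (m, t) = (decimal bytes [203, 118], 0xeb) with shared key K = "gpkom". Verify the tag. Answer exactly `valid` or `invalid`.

valid

Key "gpkom" = 67 70 6b 6f 6d is exactly B = 5 bytes: K' = 67 70 6b 6f 6d.
K' ⊕ ipad = 51 46 5d 59 5b; K' ⊕ opad = 3b 2c 37 33 31.
Inner hash: sum = 81+70+93+89+91+203+118 = 745; mod 256 = 233 → e9.
Outer hash (recomputed tag): sum = 59+44+55+51+49+233 = 491; mod 256 = 235 → eb.
Recomputed tag = eb; claimed = eb → match.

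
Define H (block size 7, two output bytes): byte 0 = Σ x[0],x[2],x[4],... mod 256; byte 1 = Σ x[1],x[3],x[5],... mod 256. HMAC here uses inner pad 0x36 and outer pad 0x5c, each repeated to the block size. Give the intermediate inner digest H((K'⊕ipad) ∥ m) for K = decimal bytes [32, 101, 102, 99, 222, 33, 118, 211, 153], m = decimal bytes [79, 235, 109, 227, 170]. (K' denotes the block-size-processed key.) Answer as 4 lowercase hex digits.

b55c

Key decimal bytes [32, 101, 102, 99, 222, 33, 118, 211, 153] = 20 65 66 63 de 21 76 d3 99 is 9 bytes > B = 7, so hash it first: H(key) = 73 bc, then zero-pad to 7 bytes: K' = 73 bc 00 00 00 00 00.
K' ⊕ ipad = 45 8a 36 36 36 36 36.
Inner input = 45 8a 36 36 36 36 36 ∥ 4f eb 6d e3 aa.
Inner hash: even-index sum = 693 mod 256 = 181; odd-index sum = 604 mod 256 = 92 → b5 5c.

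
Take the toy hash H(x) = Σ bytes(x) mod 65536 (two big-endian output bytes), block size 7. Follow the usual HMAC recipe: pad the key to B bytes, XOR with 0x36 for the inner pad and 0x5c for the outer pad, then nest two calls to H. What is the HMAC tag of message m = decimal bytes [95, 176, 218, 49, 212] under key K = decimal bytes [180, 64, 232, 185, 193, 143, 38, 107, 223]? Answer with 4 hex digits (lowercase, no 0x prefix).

02c4

Key decimal bytes [180, 64, 232, 185, 193, 143, 38, 107, 223] = b4 40 e8 b9 c1 8f 26 6b df is 9 bytes > B = 7, so hash it first: H(key) = 05 55, then zero-pad to 7 bytes: K' = 05 55 00 00 00 00 00.
K' ⊕ ipad = 33 63 36 36 36 36 36.  K' ⊕ opad = 59 09 5c 5c 5c 5c 5c.
Inner input = (K'⊕ipad) ∥ m = 33 63 36 36 36 36 36 ∥ 5f b0 da 31 d4.
Inner hash: sum = 51+99+54+54+54+54+54+95+176+218+49+212 = 1170 → 04 92.
Outer input = (K'⊕opad) ∥ inner = 59 09 5c 5c 5c 5c 5c ∥ 04 92.
Outer hash (tag): sum = 89+9+92+92+92+92+92+4+146 = 708 → 02 c4.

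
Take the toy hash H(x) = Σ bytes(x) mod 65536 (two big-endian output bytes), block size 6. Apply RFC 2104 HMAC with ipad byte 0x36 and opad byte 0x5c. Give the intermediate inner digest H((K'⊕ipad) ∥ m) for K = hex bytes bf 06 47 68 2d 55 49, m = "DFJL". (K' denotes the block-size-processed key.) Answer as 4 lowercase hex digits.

0235

Key hex bytes bf 06 47 68 2d 55 49 is 7 bytes > B = 6, so hash it first: H(key) = 02 3f, then zero-pad to 6 bytes: K' = 02 3f 00 00 00 00.
K' ⊕ ipad = 34 09 36 36 36 36.
Inner input = 34 09 36 36 36 36 ∥ 44 46 4a 4c.
Inner hash: sum = 52+9+54+54+54+54+68+70+74+76 = 565 → 02 35.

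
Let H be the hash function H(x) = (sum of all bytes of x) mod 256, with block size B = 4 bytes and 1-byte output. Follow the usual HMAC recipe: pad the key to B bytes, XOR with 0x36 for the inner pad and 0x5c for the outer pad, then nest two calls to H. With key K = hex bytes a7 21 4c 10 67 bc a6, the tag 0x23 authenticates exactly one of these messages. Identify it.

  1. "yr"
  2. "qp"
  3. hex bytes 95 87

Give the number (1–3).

Key hex bytes a7 21 4c 10 67 bc a6 is 7 bytes > B = 4, so hash it first: H(key) = ed, then zero-pad to 4 bytes: K' = ed 00 00 00.
K' ⊕ ipad = db 36 36 36; K' ⊕ opad = b1 5c 5c 5c.
m1: inner = H(db 36 36 36 79 72) = 68; tag = H(b1 5c 5c 5c 68) = 2d
m2: inner = H(db 36 36 36 71 70) = 5e; tag = H(b1 5c 5c 5c 5e) = 23 ← matches
m3: inner = H(db 36 36 36 95 87) = 99; tag = H(b1 5c 5c 5c 99) = 5e

2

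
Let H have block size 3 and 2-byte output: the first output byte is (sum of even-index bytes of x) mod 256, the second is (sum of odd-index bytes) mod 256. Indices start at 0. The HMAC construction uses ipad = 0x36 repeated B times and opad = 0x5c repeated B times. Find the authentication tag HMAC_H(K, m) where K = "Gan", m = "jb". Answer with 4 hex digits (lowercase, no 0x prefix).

Key "Gan" = 47 61 6e is exactly B = 3 bytes: K' = 47 61 6e.
K' ⊕ ipad = 71 57 58.  K' ⊕ opad = 1b 3d 32.
Inner input = (K'⊕ipad) ∥ m = 71 57 58 ∥ 6a 62.
Inner hash: even-index sum = 299 mod 256 = 43; odd-index sum = 193 mod 256 = 193 → 2b c1.
Outer input = (K'⊕opad) ∥ inner = 1b 3d 32 ∥ 2b c1.
Outer hash (tag): even-index sum = 270 mod 256 = 14; odd-index sum = 104 mod 256 = 104 → 0e 68.

0e68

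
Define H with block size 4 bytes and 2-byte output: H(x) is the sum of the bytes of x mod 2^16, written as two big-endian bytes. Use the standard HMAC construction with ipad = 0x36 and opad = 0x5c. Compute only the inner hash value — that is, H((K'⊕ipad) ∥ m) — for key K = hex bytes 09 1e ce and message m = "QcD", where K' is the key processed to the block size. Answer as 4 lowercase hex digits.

Key hex bytes 09 1e ce is 3 bytes ≤ B = 4; zero-pad to 4 bytes: K' = 09 1e ce 00.
K' ⊕ ipad = 3f 28 f8 36.
Inner input = 3f 28 f8 36 ∥ 51 63 44.
Inner hash: sum = 63+40+248+54+81+99+68 = 653 → 02 8d.

028d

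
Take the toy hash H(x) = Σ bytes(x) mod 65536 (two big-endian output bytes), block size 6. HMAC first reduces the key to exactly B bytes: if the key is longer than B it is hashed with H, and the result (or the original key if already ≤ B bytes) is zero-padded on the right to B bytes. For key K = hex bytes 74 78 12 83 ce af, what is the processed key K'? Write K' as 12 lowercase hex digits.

Key hex bytes 74 78 12 83 ce af is exactly B = 6 bytes: K' = 74 78 12 83 ce af.

74781283ceaf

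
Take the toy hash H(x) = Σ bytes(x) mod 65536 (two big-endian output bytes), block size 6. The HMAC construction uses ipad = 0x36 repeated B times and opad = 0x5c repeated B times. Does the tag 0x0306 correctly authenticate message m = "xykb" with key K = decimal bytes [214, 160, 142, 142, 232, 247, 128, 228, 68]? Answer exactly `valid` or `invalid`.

valid

Key decimal bytes [214, 160, 142, 142, 232, 247, 128, 228, 68] = d6 a0 8e 8e e8 f7 80 e4 44 is 9 bytes > B = 6, so hash it first: H(key) = 06 19, then zero-pad to 6 bytes: K' = 06 19 00 00 00 00.
K' ⊕ ipad = 30 2f 36 36 36 36; K' ⊕ opad = 5a 45 5c 5c 5c 5c.
Inner hash: sum = 48+47+54+54+54+54+120+121+107+98 = 757 → 02 f5.
Outer hash (recomputed tag): sum = 90+69+92+92+92+92+2+245 = 774 → 03 06.
Recomputed tag = 0306; claimed = 0306 → match.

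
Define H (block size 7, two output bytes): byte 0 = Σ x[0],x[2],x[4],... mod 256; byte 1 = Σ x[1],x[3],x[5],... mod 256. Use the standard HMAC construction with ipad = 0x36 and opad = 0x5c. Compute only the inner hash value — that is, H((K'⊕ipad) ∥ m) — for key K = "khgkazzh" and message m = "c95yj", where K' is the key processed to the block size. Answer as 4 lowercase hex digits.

eff1

Key "khgkazzh" = 6b 68 67 6b 61 7a 7a 68 is 8 bytes > B = 7, so hash it first: H(key) = ad b5, then zero-pad to 7 bytes: K' = ad b5 00 00 00 00 00.
K' ⊕ ipad = 9b 83 36 36 36 36 36.
Inner input = 9b 83 36 36 36 36 36 ∥ 63 39 35 79 6a.
Inner hash: even-index sum = 495 mod 256 = 239; odd-index sum = 497 mod 256 = 241 → ef f1.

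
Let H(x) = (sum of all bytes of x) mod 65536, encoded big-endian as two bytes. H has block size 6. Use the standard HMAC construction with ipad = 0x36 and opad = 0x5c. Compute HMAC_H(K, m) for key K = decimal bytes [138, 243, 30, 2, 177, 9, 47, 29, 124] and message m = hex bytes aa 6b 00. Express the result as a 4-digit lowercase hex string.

025f

Key decimal bytes [138, 243, 30, 2, 177, 9, 47, 29, 124] = 8a f3 1e 02 b1 09 2f 1d 7c is 9 bytes > B = 6, so hash it first: H(key) = 03 1f, then zero-pad to 6 bytes: K' = 03 1f 00 00 00 00.
K' ⊕ ipad = 35 29 36 36 36 36.  K' ⊕ opad = 5f 43 5c 5c 5c 5c.
Inner input = (K'⊕ipad) ∥ m = 35 29 36 36 36 36 ∥ aa 6b 00.
Inner hash: sum = 53+41+54+54+54+54+170+107+0 = 587 → 02 4b.
Outer input = (K'⊕opad) ∥ inner = 5f 43 5c 5c 5c 5c ∥ 02 4b.
Outer hash (tag): sum = 95+67+92+92+92+92+2+75 = 607 → 02 5f.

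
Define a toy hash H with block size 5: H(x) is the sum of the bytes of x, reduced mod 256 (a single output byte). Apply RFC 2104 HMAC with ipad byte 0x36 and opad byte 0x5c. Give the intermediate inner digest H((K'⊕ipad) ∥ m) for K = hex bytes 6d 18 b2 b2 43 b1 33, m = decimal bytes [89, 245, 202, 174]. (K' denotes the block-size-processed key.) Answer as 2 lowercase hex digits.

c4

Key hex bytes 6d 18 b2 b2 43 b1 33 is 7 bytes > B = 5, so hash it first: H(key) = 10, then zero-pad to 5 bytes: K' = 10 00 00 00 00.
K' ⊕ ipad = 26 36 36 36 36.
Inner input = 26 36 36 36 36 ∥ 59 f5 ca ae.
Inner hash: sum = 38+54+54+54+54+89+245+202+174 = 964; mod 256 = 196 → c4.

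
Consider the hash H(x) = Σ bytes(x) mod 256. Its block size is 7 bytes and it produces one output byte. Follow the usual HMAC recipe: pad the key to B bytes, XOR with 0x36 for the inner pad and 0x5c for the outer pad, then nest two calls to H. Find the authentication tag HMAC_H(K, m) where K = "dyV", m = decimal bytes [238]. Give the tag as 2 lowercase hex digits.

9e

Key "dyV" = 64 79 56 is 3 bytes ≤ B = 7; zero-pad to 7 bytes: K' = 64 79 56 00 00 00 00.
K' ⊕ ipad = 52 4f 60 36 36 36 36.  K' ⊕ opad = 38 25 0a 5c 5c 5c 5c.
Inner input = (K'⊕ipad) ∥ m = 52 4f 60 36 36 36 36 ∥ ee.
Inner hash: sum = 82+79+96+54+54+54+54+238 = 711; mod 256 = 199 → c7.
Outer input = (K'⊕opad) ∥ inner = 38 25 0a 5c 5c 5c 5c ∥ c7.
Outer hash (tag): sum = 56+37+10+92+92+92+92+199 = 670; mod 256 = 158 → 9e.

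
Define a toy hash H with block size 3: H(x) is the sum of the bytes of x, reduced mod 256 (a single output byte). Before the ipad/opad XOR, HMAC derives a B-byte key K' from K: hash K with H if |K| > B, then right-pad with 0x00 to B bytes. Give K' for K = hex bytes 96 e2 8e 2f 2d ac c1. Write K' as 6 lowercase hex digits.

|K| = 7 > B = 3, so first hash the key.
H(K): sum = 150+226+142+47+45+172+193 = 975; mod 256 = 207 → cf.
Zero-pad H(K) = cf to 3 bytes: K' = cf 00 00.

cf0000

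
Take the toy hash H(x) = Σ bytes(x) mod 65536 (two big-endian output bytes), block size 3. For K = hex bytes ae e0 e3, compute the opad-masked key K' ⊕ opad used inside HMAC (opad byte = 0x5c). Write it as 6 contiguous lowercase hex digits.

f2bcbf

Key hex bytes ae e0 e3 is exactly B = 3 bytes: K' = ae e0 e3.
XOR each byte with 0x5c: ae⊕5c=f2, e0⊕5c=bc, e3⊕5c=bf.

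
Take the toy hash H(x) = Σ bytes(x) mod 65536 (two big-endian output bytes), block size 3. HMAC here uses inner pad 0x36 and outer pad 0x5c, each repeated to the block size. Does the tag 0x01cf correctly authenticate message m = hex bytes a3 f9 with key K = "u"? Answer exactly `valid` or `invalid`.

Key "u" = 75 is 1 byte ≤ B = 3; zero-pad to 3 bytes: K' = 75 00 00.
K' ⊕ ipad = 43 36 36; K' ⊕ opad = 29 5c 5c.
Inner hash: sum = 67+54+54+163+249 = 587 → 02 4b.
Outer hash (recomputed tag): sum = 41+92+92+2+75 = 302 → 01 2e.
Recomputed tag = 012e; claimed = 01cf → mismatch.

invalid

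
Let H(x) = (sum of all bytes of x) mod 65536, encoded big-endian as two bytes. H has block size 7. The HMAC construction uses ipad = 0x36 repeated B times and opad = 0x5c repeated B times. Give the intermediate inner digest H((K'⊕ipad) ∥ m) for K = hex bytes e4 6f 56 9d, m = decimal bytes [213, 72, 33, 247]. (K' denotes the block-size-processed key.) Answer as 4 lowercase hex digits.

050d

Key hex bytes e4 6f 56 9d is 4 bytes ≤ B = 7; zero-pad to 7 bytes: K' = e4 6f 56 9d 00 00 00.
K' ⊕ ipad = d2 59 60 ab 36 36 36.
Inner input = d2 59 60 ab 36 36 36 ∥ d5 48 21 f7.
Inner hash: sum = 210+89+96+171+54+54+54+213+72+33+247 = 1293 → 05 0d.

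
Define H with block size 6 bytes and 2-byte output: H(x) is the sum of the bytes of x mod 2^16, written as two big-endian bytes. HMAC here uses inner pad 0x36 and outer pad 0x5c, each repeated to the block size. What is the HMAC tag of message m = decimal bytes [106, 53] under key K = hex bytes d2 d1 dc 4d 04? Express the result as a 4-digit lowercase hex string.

029b

Key hex bytes d2 d1 dc 4d 04 is 5 bytes ≤ B = 6; zero-pad to 6 bytes: K' = d2 d1 dc 4d 04 00.
K' ⊕ ipad = e4 e7 ea 7b 32 36.  K' ⊕ opad = 8e 8d 80 11 58 5c.
Inner input = (K'⊕ipad) ∥ m = e4 e7 ea 7b 32 36 ∥ 6a 35.
Inner hash: sum = 228+231+234+123+50+54+106+53 = 1079 → 04 37.
Outer input = (K'⊕opad) ∥ inner = 8e 8d 80 11 58 5c ∥ 04 37.
Outer hash (tag): sum = 142+141+128+17+88+92+4+55 = 667 → 02 9b.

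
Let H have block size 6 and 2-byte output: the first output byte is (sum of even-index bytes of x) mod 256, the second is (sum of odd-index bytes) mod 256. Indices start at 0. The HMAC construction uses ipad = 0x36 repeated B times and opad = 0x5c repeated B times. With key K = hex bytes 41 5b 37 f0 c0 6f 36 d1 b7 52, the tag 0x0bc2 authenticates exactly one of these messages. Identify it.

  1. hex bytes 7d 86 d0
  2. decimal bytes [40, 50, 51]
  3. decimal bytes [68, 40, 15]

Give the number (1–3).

Key hex bytes 41 5b 37 f0 c0 6f 36 d1 b7 52 is 10 bytes > B = 6, so hash it first: H(key) = 25 dd, then zero-pad to 6 bytes: K' = 25 dd 00 00 00 00.
K' ⊕ ipad = 13 eb 36 36 36 36; K' ⊕ opad = 79 81 5c 5c 5c 5c.
m1: inner = H(13 eb 36 36 36 36 7d 86 d0) = cc dd; tag = H(79 81 5c 5c 5c 5c cc dd) = fd16
m2: inner = H(13 eb 36 36 36 36 28 32 33) = da 89; tag = H(79 81 5c 5c 5c 5c da 89) = 0bc2 ← matches
m3: inner = H(13 eb 36 36 36 36 44 28 0f) = d2 7f; tag = H(79 81 5c 5c 5c 5c d2 7f) = 03b8

2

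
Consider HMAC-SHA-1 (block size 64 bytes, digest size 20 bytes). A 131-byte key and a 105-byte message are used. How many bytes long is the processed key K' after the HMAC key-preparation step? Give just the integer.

64

Key is 131 > 64 bytes, so it is hashed to 20 bytes then zero-padded to 64: |K'| = 64.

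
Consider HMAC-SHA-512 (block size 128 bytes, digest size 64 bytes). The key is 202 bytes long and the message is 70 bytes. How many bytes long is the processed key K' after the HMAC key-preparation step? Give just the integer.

Key is 202 > 128 bytes, so it is hashed to 64 bytes then zero-padded to 128: |K'| = 128.

128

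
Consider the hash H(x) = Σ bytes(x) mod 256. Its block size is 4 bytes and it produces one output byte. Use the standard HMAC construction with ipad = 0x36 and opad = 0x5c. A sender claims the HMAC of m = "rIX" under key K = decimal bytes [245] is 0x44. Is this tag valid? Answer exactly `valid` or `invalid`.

Key decimal bytes [245] = f5 is 1 byte ≤ B = 4; zero-pad to 4 bytes: K' = f5 00 00 00.
K' ⊕ ipad = c3 36 36 36; K' ⊕ opad = a9 5c 5c 5c.
Inner hash: sum = 195+54+54+54+114+73+88 = 632; mod 256 = 120 → 78.
Outer hash (recomputed tag): sum = 169+92+92+92+120 = 565; mod 256 = 53 → 35.
Recomputed tag = 35; claimed = 44 → mismatch.

invalid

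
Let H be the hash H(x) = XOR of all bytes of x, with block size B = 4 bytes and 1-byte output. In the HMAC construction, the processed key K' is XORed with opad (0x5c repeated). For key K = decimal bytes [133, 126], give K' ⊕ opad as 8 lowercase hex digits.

Key decimal bytes [133, 126] = 85 7e is 2 bytes ≤ B = 4; zero-pad to 4 bytes: K' = 85 7e 00 00.
XOR each byte with 0x5c: 85⊕5c=d9, 7e⊕5c=22, 00⊕5c=5c, 00⊕5c=5c.

d9225c5c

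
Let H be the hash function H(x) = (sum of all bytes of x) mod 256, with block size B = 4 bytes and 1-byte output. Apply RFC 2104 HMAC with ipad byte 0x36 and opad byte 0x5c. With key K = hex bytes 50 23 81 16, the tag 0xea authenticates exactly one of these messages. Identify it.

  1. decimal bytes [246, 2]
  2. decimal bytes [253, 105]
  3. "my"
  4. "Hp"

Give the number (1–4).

3

Key hex bytes 50 23 81 16 is exactly B = 4 bytes: K' = 50 23 81 16.
K' ⊕ ipad = 66 15 b7 20; K' ⊕ opad = 0c 7f dd 4a.
m1: inner = H(66 15 b7 20 f6 02) = 4a; tag = H(0c 7f dd 4a 4a) = fc
m2: inner = H(66 15 b7 20 fd 69) = b8; tag = H(0c 7f dd 4a b8) = 6a
m3: inner = H(66 15 b7 20 6d 79) = 38; tag = H(0c 7f dd 4a 38) = ea ← matches
m4: inner = H(66 15 b7 20 48 70) = 0a; tag = H(0c 7f dd 4a 0a) = bc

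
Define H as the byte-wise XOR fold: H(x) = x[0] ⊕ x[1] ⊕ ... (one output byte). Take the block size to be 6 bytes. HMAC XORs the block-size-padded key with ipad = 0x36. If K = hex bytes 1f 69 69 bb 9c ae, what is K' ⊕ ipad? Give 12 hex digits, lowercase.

295f5f8daa98

Key hex bytes 1f 69 69 bb 9c ae is exactly B = 6 bytes: K' = 1f 69 69 bb 9c ae.
XOR each byte with 0x36: 1f⊕36=29, 69⊕36=5f, 69⊕36=5f, bb⊕36=8d, 9c⊕36=aa, ae⊕36=98.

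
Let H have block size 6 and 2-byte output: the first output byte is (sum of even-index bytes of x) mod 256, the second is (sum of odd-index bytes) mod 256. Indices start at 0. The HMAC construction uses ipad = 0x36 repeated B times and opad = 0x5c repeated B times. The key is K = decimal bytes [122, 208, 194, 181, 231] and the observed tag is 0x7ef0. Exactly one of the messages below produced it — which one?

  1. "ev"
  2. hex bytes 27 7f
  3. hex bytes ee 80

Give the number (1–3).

Key decimal bytes [122, 208, 194, 181, 231] = 7a d0 c2 b5 e7 is 5 bytes ≤ B = 6; zero-pad to 6 bytes: K' = 7a d0 c2 b5 e7 00.
K' ⊕ ipad = 4c e6 f4 83 d1 36; K' ⊕ opad = 26 8c 9e e9 bb 5c.
m1: inner = H(4c e6 f4 83 d1 36 65 76) = 76 15; tag = H(26 8c 9e e9 bb 5c 76 15) = f5e6
m2: inner = H(4c e6 f4 83 d1 36 27 7f) = 38 1e; tag = H(26 8c 9e e9 bb 5c 38 1e) = b7ef
m3: inner = H(4c e6 f4 83 d1 36 ee 80) = ff 1f; tag = H(26 8c 9e e9 bb 5c ff 1f) = 7ef0 ← matches

3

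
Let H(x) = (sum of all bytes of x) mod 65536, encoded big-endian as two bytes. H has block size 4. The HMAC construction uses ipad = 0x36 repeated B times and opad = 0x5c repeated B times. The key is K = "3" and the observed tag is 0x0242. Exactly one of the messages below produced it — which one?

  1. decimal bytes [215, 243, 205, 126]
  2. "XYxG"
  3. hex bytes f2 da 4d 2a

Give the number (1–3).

Key "3" = 33 is 1 byte ≤ B = 4; zero-pad to 4 bytes: K' = 33 00 00 00.
K' ⊕ ipad = 05 36 36 36; K' ⊕ opad = 6f 5c 5c 5c.
m1: inner = H(05 36 36 36 d7 f3 cd 7e) = 03 bc; tag = H(6f 5c 5c 5c 03 bc) = 0242 ← matches
m2: inner = H(05 36 36 36 58 59 78 47) = 02 17; tag = H(6f 5c 5c 5c 02 17) = 019c
m3: inner = H(05 36 36 36 f2 da 4d 2a) = 02 ea; tag = H(6f 5c 5c 5c 02 ea) = 026f

1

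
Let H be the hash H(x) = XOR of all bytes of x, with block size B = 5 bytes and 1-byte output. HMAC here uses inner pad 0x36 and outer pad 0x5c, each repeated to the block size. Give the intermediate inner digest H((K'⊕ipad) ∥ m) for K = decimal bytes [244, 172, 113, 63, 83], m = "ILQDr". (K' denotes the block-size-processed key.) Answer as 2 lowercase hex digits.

11

Key decimal bytes [244, 172, 113, 63, 83] = f4 ac 71 3f 53 is exactly B = 5 bytes: K' = f4 ac 71 3f 53.
K' ⊕ ipad = c2 9a 47 09 65.
Inner input = c2 9a 47 09 65 ∥ 49 4c 51 44 72.
Inner hash: XOR c2⊕9a⊕47⊕09⊕65⊕49⊕4c⊕51⊕44⊕72 = 11.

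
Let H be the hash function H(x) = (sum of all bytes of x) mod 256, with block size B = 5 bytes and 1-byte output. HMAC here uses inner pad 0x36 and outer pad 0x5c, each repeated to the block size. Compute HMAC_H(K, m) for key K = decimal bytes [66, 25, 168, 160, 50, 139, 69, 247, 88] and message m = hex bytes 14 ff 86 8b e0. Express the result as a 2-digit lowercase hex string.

b6

Key decimal bytes [66, 25, 168, 160, 50, 139, 69, 247, 88] = 42 19 a8 a0 32 8b 45 f7 58 is 9 bytes > B = 5, so hash it first: H(key) = f4, then zero-pad to 5 bytes: K' = f4 00 00 00 00.
K' ⊕ ipad = c2 36 36 36 36.  K' ⊕ opad = a8 5c 5c 5c 5c.
Inner input = (K'⊕ipad) ∥ m = c2 36 36 36 36 ∥ 14 ff 86 8b e0.
Inner hash: sum = 194+54+54+54+54+20+255+134+139+224 = 1182; mod 256 = 158 → 9e.
Outer input = (K'⊕opad) ∥ inner = a8 5c 5c 5c 5c ∥ 9e.
Outer hash (tag): sum = 168+92+92+92+92+158 = 694; mod 256 = 182 → b6.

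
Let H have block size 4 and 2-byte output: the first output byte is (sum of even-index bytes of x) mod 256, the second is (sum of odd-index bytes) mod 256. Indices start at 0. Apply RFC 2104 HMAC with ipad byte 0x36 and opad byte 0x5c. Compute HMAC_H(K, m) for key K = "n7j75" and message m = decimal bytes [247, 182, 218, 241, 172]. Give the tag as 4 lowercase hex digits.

Key "n7j75" = 6e 37 6a 37 35 is 5 bytes > B = 4, so hash it first: H(key) = 0d 6e, then zero-pad to 4 bytes: K' = 0d 6e 00 00.
K' ⊕ ipad = 3b 58 36 36.  K' ⊕ opad = 51 32 5c 5c.
Inner input = (K'⊕ipad) ∥ m = 3b 58 36 36 ∥ f7 b6 da f1 ac.
Inner hash: even-index sum = 750 mod 256 = 238; odd-index sum = 565 mod 256 = 53 → ee 35.
Outer input = (K'⊕opad) ∥ inner = 51 32 5c 5c ∥ ee 35.
Outer hash (tag): even-index sum = 411 mod 256 = 155; odd-index sum = 195 mod 256 = 195 → 9b c3.

9bc3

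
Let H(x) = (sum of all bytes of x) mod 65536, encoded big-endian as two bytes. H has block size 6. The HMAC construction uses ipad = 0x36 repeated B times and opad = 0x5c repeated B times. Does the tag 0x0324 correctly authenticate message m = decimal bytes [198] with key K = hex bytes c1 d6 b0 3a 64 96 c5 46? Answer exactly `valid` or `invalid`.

valid

Key hex bytes c1 d6 b0 3a 64 96 c5 46 is 8 bytes > B = 6, so hash it first: H(key) = 04 86, then zero-pad to 6 bytes: K' = 04 86 00 00 00 00.
K' ⊕ ipad = 32 b0 36 36 36 36; K' ⊕ opad = 58 da 5c 5c 5c 5c.
Inner hash: sum = 50+176+54+54+54+54+198 = 640 → 02 80.
Outer hash (recomputed tag): sum = 88+218+92+92+92+92+2+128 = 804 → 03 24.
Recomputed tag = 0324; claimed = 0324 → match.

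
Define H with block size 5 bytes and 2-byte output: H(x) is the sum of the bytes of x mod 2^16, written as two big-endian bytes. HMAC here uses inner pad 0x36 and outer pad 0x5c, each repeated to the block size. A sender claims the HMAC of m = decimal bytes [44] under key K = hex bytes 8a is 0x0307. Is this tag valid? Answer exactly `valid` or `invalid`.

valid

Key hex bytes 8a is 1 byte ≤ B = 5; zero-pad to 5 bytes: K' = 8a 00 00 00 00.
K' ⊕ ipad = bc 36 36 36 36; K' ⊕ opad = d6 5c 5c 5c 5c.
Inner hash: sum = 188+54+54+54+54+44 = 448 → 01 c0.
Outer hash (recomputed tag): sum = 214+92+92+92+92+1+192 = 775 → 03 07.
Recomputed tag = 0307; claimed = 0307 → match.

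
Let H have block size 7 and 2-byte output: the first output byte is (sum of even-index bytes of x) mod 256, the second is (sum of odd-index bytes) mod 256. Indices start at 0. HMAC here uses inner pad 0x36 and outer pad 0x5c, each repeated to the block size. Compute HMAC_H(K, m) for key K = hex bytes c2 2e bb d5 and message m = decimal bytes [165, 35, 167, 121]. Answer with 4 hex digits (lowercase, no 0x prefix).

Key hex bytes c2 2e bb d5 is 4 bytes ≤ B = 7; zero-pad to 7 bytes: K' = c2 2e bb d5 00 00 00.
K' ⊕ ipad = f4 18 8d e3 36 36 36.  K' ⊕ opad = 9e 72 e7 89 5c 5c 5c.
Inner input = (K'⊕ipad) ∥ m = f4 18 8d e3 36 36 36 ∥ a5 23 a7 79.
Inner hash: even-index sum = 649 mod 256 = 137; odd-index sum = 637 mod 256 = 125 → 89 7d.
Outer input = (K'⊕opad) ∥ inner = 9e 72 e7 89 5c 5c 5c ∥ 89 7d.
Outer hash (tag): even-index sum = 698 mod 256 = 186; odd-index sum = 480 mod 256 = 224 → ba e0.

bae0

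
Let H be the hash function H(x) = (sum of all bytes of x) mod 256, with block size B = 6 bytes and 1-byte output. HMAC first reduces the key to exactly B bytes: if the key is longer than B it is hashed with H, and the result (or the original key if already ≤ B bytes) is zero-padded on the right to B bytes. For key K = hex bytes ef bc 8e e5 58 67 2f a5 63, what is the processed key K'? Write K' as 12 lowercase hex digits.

|K| = 9 > B = 6, so first hash the key.
H(K): sum = 239+188+142+229+88+103+47+165+99 = 1300; mod 256 = 20 → 14.
Zero-pad H(K) = 14 to 6 bytes: K' = 14 00 00 00 00 00.

140000000000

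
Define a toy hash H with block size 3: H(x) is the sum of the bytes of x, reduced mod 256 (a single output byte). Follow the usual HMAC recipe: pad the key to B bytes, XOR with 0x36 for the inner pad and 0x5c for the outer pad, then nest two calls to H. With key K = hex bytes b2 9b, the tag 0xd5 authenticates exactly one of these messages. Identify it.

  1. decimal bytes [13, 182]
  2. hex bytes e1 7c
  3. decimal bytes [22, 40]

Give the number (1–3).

Key hex bytes b2 9b is 2 bytes ≤ B = 3; zero-pad to 3 bytes: K' = b2 9b 00.
K' ⊕ ipad = 84 ad 36; K' ⊕ opad = ee c7 5c.
m1: inner = H(84 ad 36 0d b6) = 2a; tag = H(ee c7 5c 2a) = 3b
m2: inner = H(84 ad 36 e1 7c) = c4; tag = H(ee c7 5c c4) = d5 ← matches
m3: inner = H(84 ad 36 16 28) = a5; tag = H(ee c7 5c a5) = b6

2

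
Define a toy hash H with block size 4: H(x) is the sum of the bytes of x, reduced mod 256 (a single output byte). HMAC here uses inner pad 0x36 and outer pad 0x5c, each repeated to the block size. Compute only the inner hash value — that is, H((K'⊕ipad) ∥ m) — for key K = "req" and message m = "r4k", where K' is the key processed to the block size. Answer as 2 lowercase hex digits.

Key "req" = 72 65 71 is 3 bytes ≤ B = 4; zero-pad to 4 bytes: K' = 72 65 71 00.
K' ⊕ ipad = 44 53 47 36.
Inner input = 44 53 47 36 ∥ 72 34 6b.
Inner hash: sum = 68+83+71+54+114+52+107 = 549; mod 256 = 37 → 25.

25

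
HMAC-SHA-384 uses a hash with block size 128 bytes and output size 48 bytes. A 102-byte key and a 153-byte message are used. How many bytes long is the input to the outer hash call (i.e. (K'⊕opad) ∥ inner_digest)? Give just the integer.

176

Key is 102 ≤ 128 bytes, zero-padded: |K'| = 128.
Outer input = (K'⊕opad) ∥ H(inner) → 128 + 48 = 176 bytes.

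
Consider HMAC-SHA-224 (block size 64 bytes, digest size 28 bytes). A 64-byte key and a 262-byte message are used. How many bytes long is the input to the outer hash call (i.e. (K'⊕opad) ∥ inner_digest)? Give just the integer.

Key is 64 ≤ 64 bytes, zero-padded: |K'| = 64.
Outer input = (K'⊕opad) ∥ H(inner) → 64 + 28 = 92 bytes.

92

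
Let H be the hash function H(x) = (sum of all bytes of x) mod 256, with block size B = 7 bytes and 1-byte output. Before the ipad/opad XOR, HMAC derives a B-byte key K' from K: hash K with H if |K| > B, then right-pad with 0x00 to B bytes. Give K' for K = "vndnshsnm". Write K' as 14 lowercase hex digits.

|K| = 9 > B = 7, so first hash the key.
H(K): sum = 118+110+100+110+115+104+115+110+109 = 991; mod 256 = 223 → df.
Zero-pad H(K) = df to 7 bytes: K' = df 00 00 00 00 00 00.

df000000000000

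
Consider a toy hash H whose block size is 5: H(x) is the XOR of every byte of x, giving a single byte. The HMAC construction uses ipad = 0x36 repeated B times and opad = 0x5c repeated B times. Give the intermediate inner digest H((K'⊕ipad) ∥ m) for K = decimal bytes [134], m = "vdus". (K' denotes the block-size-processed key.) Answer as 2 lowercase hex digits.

a4

Key decimal bytes [134] = 86 is 1 byte ≤ B = 5; zero-pad to 5 bytes: K' = 86 00 00 00 00.
K' ⊕ ipad = b0 36 36 36 36.
Inner input = b0 36 36 36 36 ∥ 76 64 75 73.
Inner hash: XOR b0⊕36⊕36⊕36⊕36⊕76⊕64⊕75⊕73 = a4.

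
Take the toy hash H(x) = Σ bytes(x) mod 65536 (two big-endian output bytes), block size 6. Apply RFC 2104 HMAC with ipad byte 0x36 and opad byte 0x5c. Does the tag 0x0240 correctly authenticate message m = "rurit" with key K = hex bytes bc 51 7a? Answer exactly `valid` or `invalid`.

Key hex bytes bc 51 7a is 3 bytes ≤ B = 6; zero-pad to 6 bytes: K' = bc 51 7a 00 00 00.
K' ⊕ ipad = 8a 67 4c 36 36 36; K' ⊕ opad = e0 0d 26 5c 5c 5c.
Inner hash: sum = 138+103+76+54+54+54+114+117+114+105+116 = 1045 → 04 15.
Outer hash (recomputed tag): sum = 224+13+38+92+92+92+4+21 = 576 → 02 40.
Recomputed tag = 0240; claimed = 0240 → match.

valid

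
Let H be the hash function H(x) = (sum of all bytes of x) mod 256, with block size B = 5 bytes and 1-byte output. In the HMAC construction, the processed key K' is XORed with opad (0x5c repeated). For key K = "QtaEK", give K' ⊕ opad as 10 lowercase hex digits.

0d283d1917

Key "QtaEK" = 51 74 61 45 4b is exactly B = 5 bytes: K' = 51 74 61 45 4b.
XOR each byte with 0x5c: 51⊕5c=0d, 74⊕5c=28, 61⊕5c=3d, 45⊕5c=19, 4b⊕5c=17.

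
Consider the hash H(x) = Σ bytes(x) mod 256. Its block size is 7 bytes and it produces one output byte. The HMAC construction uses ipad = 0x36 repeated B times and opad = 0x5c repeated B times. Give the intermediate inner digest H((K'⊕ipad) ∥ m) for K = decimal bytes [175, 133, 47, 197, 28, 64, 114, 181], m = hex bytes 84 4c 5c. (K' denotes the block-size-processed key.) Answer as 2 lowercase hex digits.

0d

Key decimal bytes [175, 133, 47, 197, 28, 64, 114, 181] = af 85 2f c5 1c 40 72 b5 is 8 bytes > B = 7, so hash it first: H(key) = ab, then zero-pad to 7 bytes: K' = ab 00 00 00 00 00 00.
K' ⊕ ipad = 9d 36 36 36 36 36 36.
Inner input = 9d 36 36 36 36 36 36 ∥ 84 4c 5c.
Inner hash: sum = 157+54+54+54+54+54+54+132+76+92 = 781; mod 256 = 13 → 0d.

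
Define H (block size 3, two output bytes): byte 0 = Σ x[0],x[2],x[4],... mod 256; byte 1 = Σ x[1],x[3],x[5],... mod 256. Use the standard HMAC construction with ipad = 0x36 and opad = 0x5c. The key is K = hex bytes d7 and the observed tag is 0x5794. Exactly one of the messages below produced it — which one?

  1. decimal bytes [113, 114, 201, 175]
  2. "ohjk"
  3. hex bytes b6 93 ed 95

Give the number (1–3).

Key hex bytes d7 is 1 byte ≤ B = 3; zero-pad to 3 bytes: K' = d7 00 00.
K' ⊕ ipad = e1 36 36; K' ⊕ opad = 8b 5c 5c.
m1: inner = H(e1 36 36 71 72 c9 af) = 38 70; tag = H(8b 5c 5c 38 70) = 5794 ← matches
m2: inner = H(e1 36 36 6f 68 6a 6b) = ea 0f; tag = H(8b 5c 5c ea 0f) = f646
m3: inner = H(e1 36 36 b6 93 ed 95) = 3f d9; tag = H(8b 5c 5c 3f d9) = c09b

1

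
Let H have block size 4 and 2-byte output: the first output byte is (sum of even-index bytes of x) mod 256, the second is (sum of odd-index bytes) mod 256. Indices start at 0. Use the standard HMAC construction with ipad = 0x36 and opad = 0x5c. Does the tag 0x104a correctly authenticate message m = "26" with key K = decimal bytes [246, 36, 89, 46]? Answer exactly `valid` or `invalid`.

Key decimal bytes [246, 36, 89, 46] = f6 24 59 2e is exactly B = 4 bytes: K' = f6 24 59 2e.
K' ⊕ ipad = c0 12 6f 18; K' ⊕ opad = aa 78 05 72.
Inner hash: even-index sum = 353 mod 256 = 97; odd-index sum = 96 mod 256 = 96 → 61 60.
Outer hash (recomputed tag): even-index sum = 272 mod 256 = 16; odd-index sum = 330 mod 256 = 74 → 10 4a.
Recomputed tag = 104a; claimed = 104a → match.

valid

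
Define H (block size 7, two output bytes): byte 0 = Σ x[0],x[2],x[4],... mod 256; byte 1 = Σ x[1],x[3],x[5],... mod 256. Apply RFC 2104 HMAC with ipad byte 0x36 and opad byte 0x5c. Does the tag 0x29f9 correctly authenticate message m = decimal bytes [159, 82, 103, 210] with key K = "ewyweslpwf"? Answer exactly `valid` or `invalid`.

Key "ewyweslpwf" = 65 77 79 77 65 73 6c 70 77 66 is 10 bytes > B = 7, so hash it first: H(key) = 26 37, then zero-pad to 7 bytes: K' = 26 37 00 00 00 00 00.
K' ⊕ ipad = 10 01 36 36 36 36 36; K' ⊕ opad = 7a 6b 5c 5c 5c 5c 5c.
Inner hash: even-index sum = 470 mod 256 = 214; odd-index sum = 371 mod 256 = 115 → d6 73.
Outer hash (recomputed tag): even-index sum = 513 mod 256 = 1; odd-index sum = 505 mod 256 = 249 → 01 f9.
Recomputed tag = 01f9; claimed = 29f9 → mismatch.

invalid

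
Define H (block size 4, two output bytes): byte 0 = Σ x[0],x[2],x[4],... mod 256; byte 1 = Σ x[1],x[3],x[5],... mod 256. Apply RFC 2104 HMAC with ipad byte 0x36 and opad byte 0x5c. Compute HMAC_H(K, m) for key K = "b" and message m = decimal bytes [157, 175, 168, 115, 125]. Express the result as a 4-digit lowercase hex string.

e646

Key "b" = 62 is 1 byte ≤ B = 4; zero-pad to 4 bytes: K' = 62 00 00 00.
K' ⊕ ipad = 54 36 36 36.  K' ⊕ opad = 3e 5c 5c 5c.
Inner input = (K'⊕ipad) ∥ m = 54 36 36 36 ∥ 9d af a8 73 7d.
Inner hash: even-index sum = 588 mod 256 = 76; odd-index sum = 398 mod 256 = 142 → 4c 8e.
Outer input = (K'⊕opad) ∥ inner = 3e 5c 5c 5c ∥ 4c 8e.
Outer hash (tag): even-index sum = 230 mod 256 = 230; odd-index sum = 326 mod 256 = 70 → e6 46.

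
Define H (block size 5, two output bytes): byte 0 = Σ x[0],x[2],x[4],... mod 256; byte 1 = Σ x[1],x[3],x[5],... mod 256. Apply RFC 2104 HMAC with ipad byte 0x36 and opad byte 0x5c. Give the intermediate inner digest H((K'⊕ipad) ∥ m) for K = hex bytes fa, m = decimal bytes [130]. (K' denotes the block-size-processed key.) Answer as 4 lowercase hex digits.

38ee

Key hex bytes fa is 1 byte ≤ B = 5; zero-pad to 5 bytes: K' = fa 00 00 00 00.
K' ⊕ ipad = cc 36 36 36 36.
Inner input = cc 36 36 36 36 ∥ 82.
Inner hash: even-index sum = 312 mod 256 = 56; odd-index sum = 238 mod 256 = 238 → 38 ee.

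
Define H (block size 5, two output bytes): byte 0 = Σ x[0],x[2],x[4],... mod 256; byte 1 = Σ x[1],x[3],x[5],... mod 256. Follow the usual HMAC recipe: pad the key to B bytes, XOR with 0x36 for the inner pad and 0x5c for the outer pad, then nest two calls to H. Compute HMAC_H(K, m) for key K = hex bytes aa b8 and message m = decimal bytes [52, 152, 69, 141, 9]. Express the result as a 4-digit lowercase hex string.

f46d

Key hex bytes aa b8 is 2 bytes ≤ B = 5; zero-pad to 5 bytes: K' = aa b8 00 00 00.
K' ⊕ ipad = 9c 8e 36 36 36.  K' ⊕ opad = f6 e4 5c 5c 5c.
Inner input = (K'⊕ipad) ∥ m = 9c 8e 36 36 36 ∥ 34 98 45 8d 09.
Inner hash: even-index sum = 557 mod 256 = 45; odd-index sum = 326 mod 256 = 70 → 2d 46.
Outer input = (K'⊕opad) ∥ inner = f6 e4 5c 5c 5c ∥ 2d 46.
Outer hash (tag): even-index sum = 500 mod 256 = 244; odd-index sum = 365 mod 256 = 109 → f4 6d.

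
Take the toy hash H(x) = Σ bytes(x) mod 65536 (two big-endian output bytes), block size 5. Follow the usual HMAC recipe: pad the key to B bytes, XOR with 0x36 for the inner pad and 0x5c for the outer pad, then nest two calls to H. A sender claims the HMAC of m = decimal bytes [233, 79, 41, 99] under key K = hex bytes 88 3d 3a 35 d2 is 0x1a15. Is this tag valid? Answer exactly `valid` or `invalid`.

invalid

Key hex bytes 88 3d 3a 35 d2 is exactly B = 5 bytes: K' = 88 3d 3a 35 d2.
K' ⊕ ipad = be 0b 0c 03 e4; K' ⊕ opad = d4 61 66 69 8e.
Inner hash: sum = 190+11+12+3+228+233+79+41+99 = 896 → 03 80.
Outer hash (recomputed tag): sum = 212+97+102+105+142+3+128 = 789 → 03 15.
Recomputed tag = 0315; claimed = 1a15 → mismatch.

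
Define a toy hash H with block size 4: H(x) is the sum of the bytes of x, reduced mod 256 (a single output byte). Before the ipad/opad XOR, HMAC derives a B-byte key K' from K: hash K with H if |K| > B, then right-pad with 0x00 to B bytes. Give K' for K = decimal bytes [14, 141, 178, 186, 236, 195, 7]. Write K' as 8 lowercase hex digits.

|K| = 7 > B = 4, so first hash the key.
H(K): sum = 14+141+178+186+236+195+7 = 957; mod 256 = 189 → bd.
Zero-pad H(K) = bd to 4 bytes: K' = bd 00 00 00.

bd000000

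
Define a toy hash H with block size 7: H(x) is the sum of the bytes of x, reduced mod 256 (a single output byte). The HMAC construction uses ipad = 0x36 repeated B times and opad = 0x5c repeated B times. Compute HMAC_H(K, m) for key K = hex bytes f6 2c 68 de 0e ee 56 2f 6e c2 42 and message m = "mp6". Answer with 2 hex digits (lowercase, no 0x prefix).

f3

Key hex bytes f6 2c 68 de 0e ee 56 2f 6e c2 42 is 11 bytes > B = 7, so hash it first: H(key) = 5b, then zero-pad to 7 bytes: K' = 5b 00 00 00 00 00 00.
K' ⊕ ipad = 6d 36 36 36 36 36 36.  K' ⊕ opad = 07 5c 5c 5c 5c 5c 5c.
Inner input = (K'⊕ipad) ∥ m = 6d 36 36 36 36 36 36 ∥ 6d 70 36.
Inner hash: sum = 109+54+54+54+54+54+54+109+112+54 = 708; mod 256 = 196 → c4.
Outer input = (K'⊕opad) ∥ inner = 07 5c 5c 5c 5c 5c 5c ∥ c4.
Outer hash (tag): sum = 7+92+92+92+92+92+92+196 = 755; mod 256 = 243 → f3.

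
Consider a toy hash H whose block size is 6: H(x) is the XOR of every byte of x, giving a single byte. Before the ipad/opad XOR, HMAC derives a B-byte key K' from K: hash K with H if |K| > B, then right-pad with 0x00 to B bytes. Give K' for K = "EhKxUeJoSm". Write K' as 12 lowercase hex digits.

350000000000

|K| = 10 > B = 6, so first hash the key.
H(K): XOR 45⊕68⊕4b⊕78⊕55⊕65⊕4a⊕6f⊕53⊕6d = 35.
Zero-pad H(K) = 35 to 6 bytes: K' = 35 00 00 00 00 00.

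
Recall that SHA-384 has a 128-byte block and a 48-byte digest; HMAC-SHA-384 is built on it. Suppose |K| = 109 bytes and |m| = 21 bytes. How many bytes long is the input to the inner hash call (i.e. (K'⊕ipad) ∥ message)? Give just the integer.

Key is 109 ≤ 128 bytes, zero-padded: |K'| = 128.
Inner input = (K'⊕ipad) ∥ m → 128 + 21 = 149 bytes.

149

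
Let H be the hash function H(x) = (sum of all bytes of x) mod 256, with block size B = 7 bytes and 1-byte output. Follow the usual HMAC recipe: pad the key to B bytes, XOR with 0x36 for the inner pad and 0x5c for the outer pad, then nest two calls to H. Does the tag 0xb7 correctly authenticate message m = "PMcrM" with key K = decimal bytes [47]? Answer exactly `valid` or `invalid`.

Key decimal bytes [47] = 2f is 1 byte ≤ B = 7; zero-pad to 7 bytes: K' = 2f 00 00 00 00 00 00.
K' ⊕ ipad = 19 36 36 36 36 36 36; K' ⊕ opad = 73 5c 5c 5c 5c 5c 5c.
Inner hash: sum = 25+54+54+54+54+54+54+80+77+99+114+77 = 796; mod 256 = 28 → 1c.
Outer hash (recomputed tag): sum = 115+92+92+92+92+92+92+28 = 695; mod 256 = 183 → b7.
Recomputed tag = b7; claimed = b7 → match.

valid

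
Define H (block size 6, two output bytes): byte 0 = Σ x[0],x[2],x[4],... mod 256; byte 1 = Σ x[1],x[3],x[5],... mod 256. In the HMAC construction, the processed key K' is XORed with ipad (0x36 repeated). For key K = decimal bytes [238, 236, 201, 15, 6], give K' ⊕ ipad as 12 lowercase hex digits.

Key decimal bytes [238, 236, 201, 15, 6] = ee ec c9 0f 06 is 5 bytes ≤ B = 6; zero-pad to 6 bytes: K' = ee ec c9 0f 06 00.
XOR each byte with 0x36: ee⊕36=d8, ec⊕36=da, c9⊕36=ff, 0f⊕36=39, 06⊕36=30, 00⊕36=36.

d8daff393036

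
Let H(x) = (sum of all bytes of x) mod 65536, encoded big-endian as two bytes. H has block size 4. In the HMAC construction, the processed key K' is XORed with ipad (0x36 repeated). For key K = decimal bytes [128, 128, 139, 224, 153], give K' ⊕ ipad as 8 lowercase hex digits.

35323636

Key decimal bytes [128, 128, 139, 224, 153] = 80 80 8b e0 99 is 5 bytes > B = 4, so hash it first: H(key) = 03 04, then zero-pad to 4 bytes: K' = 03 04 00 00.
XOR each byte with 0x36: 03⊕36=35, 04⊕36=32, 00⊕36=36, 00⊕36=36.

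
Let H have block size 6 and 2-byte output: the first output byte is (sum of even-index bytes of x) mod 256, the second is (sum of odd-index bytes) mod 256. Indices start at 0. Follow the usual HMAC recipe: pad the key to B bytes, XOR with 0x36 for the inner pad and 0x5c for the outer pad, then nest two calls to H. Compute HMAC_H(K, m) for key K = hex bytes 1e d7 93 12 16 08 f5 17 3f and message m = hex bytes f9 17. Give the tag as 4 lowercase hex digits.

Key hex bytes 1e d7 93 12 16 08 f5 17 3f is 9 bytes > B = 6, so hash it first: H(key) = fb 08, then zero-pad to 6 bytes: K' = fb 08 00 00 00 00.
K' ⊕ ipad = cd 3e 36 36 36 36.  K' ⊕ opad = a7 54 5c 5c 5c 5c.
Inner input = (K'⊕ipad) ∥ m = cd 3e 36 36 36 36 ∥ f9 17.
Inner hash: even-index sum = 562 mod 256 = 50; odd-index sum = 193 mod 256 = 193 → 32 c1.
Outer input = (K'⊕opad) ∥ inner = a7 54 5c 5c 5c 5c ∥ 32 c1.
Outer hash (tag): even-index sum = 401 mod 256 = 145; odd-index sum = 461 mod 256 = 205 → 91 cd.

91cd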